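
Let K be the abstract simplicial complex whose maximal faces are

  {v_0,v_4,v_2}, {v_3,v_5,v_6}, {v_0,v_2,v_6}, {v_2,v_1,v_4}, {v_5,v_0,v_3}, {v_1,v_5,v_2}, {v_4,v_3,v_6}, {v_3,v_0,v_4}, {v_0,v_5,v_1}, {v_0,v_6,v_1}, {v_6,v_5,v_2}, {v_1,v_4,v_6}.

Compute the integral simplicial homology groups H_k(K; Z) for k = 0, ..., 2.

Fix the vertex order v_0 < v_1 < v_2 < v_3 < v_4 < v_5 < v_6 and write every simplex with vertices in increasing order. Then dim K = 2 and the simplices of K are:

  0-simplices (7): [v_0], [v_1], [v_2], [v_3], [v_4], [v_5], [v_6]
  1-simplices (18): (18 of them)
  2-simplices (12): (12 of them)

giving chain groups C_0 ≅ Z^7, C_1 ≅ Z^18, C_2 ≅ Z^12.

∂_1: C_1 → C_0 maps an edge to its endpoints' difference, ∂[p,q] = q − p. For instance
  ∂[v_2,v_4] = [v_4] − [v_2].
This gives a 7×18 integer matrix of rank 6; reducing to Smith normal form yields diagonal entries (1,1,1,1,1,1).

The boundary map ∂_2: C_2 → C_1 acts by ∂[p,q,r] = [q,r] − [p,r] + [p,q]. For instance
  ∂[v_0,v_3,v_4] = [v_3,v_4] − [v_0,v_4] + [v_0,v_3],
  ∂[v_0,v_1,v_6] = [v_1,v_6] − [v_0,v_6] + [v_0,v_1].
As a 18×12 matrix over Z this has rank 12, with invariant factors (1,1,1,1,1,1,1,1,1,1,1,2).

From H_k ≅ ker(∂_k) / im(∂_{k+1}) we obtain:

  H_0: rank C_0 − rank ∂_1 = 7 − 6 = 1, and the invariant factors of ∂_1 are all 1, so H_0 ≅ Z.
  H_1: rank ker ∂_1 − rank ∂_2 = (18 − 6) − 12 = 0, and ∂_2 has invariant factor 2 > 1, so H_1 ≅ Z/2.
  H_2: rank ker ∂_2 − rank ∂_3 = (12 − 12) − 0 = 0, and there is no ∂_3, so H_2 ≅ 0.

(K is a triangulation of the real projective plane RP^2.)

H_0 ≅ Z,  H_1 ≅ Z/2,  H_2 = 0.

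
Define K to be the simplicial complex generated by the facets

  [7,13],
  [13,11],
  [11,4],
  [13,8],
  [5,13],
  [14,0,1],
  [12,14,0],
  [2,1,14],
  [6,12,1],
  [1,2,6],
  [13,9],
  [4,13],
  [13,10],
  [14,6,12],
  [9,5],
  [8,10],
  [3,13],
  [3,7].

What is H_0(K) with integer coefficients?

H_0 = Z^2.

Fix the vertex order 0 < 1 < 2 < 3 < 4 < 5 < 6 < 7 < 8 < 9 < 10 < 11 < 12 < 13 < 14 and write every simplex with vertices in increasing order. Then dim K = 2 and the simplices of K are:

  0-simplices (15): [0], [1], [2], [3], [4], [5], [6], [7], [8], [9], [10], [11], [12], [13], [14]
  1-simplices (24): (24 of them)
  2-simplices (6): [0,1,14], [0,12,14], [1,2,6], [1,2,14], [1,6,12], [6,12,14]

so the chain groups are C_0 ≅ Z^15, C_1 ≅ Z^24, C_2 ≅ Z^6.

∂_1: C_1 → C_0 sends each edge [p,q] (with p < q) to q − p. For instance
  ∂[1,2] = [2] − [1].
As a 15×24 matrix over Z this has rank 13, with invariant factors (1,1,1,1,1,1,1,1,1,1,1,1,1).

∂_2: C_2 → C_1 maps a triangle to the signed sum of its edges. For instance
  ∂[0,1,14] = [1,14] − [0,14] + [0,1],
  ∂[0,12,14] = [12,14] − [0,14] + [0,12].
This gives a 24×6 integer matrix of rank 6; reducing to Smith normal form yields diagonal entries (1,1,1,1,1,1).

From H_k ≅ ker(∂_k) / im(∂_{k+1}) we obtain:

  H_0: rank C_0 − rank ∂_1 = 15 − 13 = 2, and the invariant factors of ∂_1 are all 1, so H_0 ≅ Z^2.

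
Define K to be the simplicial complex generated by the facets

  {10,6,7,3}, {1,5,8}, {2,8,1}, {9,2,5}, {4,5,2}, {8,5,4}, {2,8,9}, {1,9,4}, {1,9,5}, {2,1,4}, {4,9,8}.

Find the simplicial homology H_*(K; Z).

H_0 ≅ Z^2,  H_1 ≅ Z/2Z,  H_2 = 0,  H_3 = 0.

Order the vertices as 1 < 2 < 3 < 4 < 5 < 6 < 7 < 8 < 9 < 10. Listing each simplex with vertices in this order, K has dimension 3 with simplices:

  0-simplices (10): [1], [2], [3], [4], [5], [6], [7], [8], [9], [10]
  1-simplices (21): [1,2], [1,4], [1,5], [1,8], [1,9], [2,4], [2,5], [2,8], [2,9], [3,6], [3,7], [3,10], [4,5], [4,8], [4,9], [5,8], [5,9], [6,7], [6,10], [7,10], [8,9]
  2-simplices (14): [1,2,4], [1,2,8], [1,4,9], [1,5,8], [1,5,9], [2,4,5], [2,5,9], [2,8,9], [3,6,7], [3,6,10], [3,7,10], [4,5,8], [4,8,9], [6,7,10]
  3-simplices (1): [3,6,7,10]

Hence C_0 ≅ Z^10, C_1 ≅ Z^21, C_2 ≅ Z^14, C_3 ≅ Z^1.

Boundary ∂_1: C_1 → C_0 is given by ∂[p,q] = [q] − [p]. For instance
  ∂[3,6] = [6] − [3].
The resulting 10×21 matrix has rank 8, and its Smith normal form has invariant factors (1,1,1,1,1,1,1,1).

∂_2: C_2 → C_1 maps a triangle to the signed sum of its edges. For instance
  ∂[3,6,10] = [6,10] − [3,10] + [3,6],
  ∂[2,8,9] = [8,9] − [2,9] + [2,8].
As a 21×14 matrix over Z this has rank 13, with invariant factors (1,1,1,1,1,1,1,1,1,1,1,1,2).

Boundary ∂_3: C_3 → C_2 sends each 3-simplex σ to the alternating sum Σ_i (−1)^i (σ with its i-th vertex removed). For instance
  ∂[3,6,7,10] = [6,7,10] − [3,7,10] + [3,6,10] − [3,6,7].
The 14×1 boundary matrix has rank 1 and Smith normal form diag(1).

Computing H_k = (kernel of ∂_k) / (image of ∂_{k+1}):

  H_0: rank C_0 − rank ∂_1 = 10 − 8 = 2, and the invariant factors of ∂_1 are all 1, so H_0 = Z^2.
  H_1: rank ker ∂_1 − rank ∂_2 = (21 − 8) − 13 = 0, and ∂_2 has invariant factor 2 > 1, so H_1 = Z/2Z.
  H_2: rank ker ∂_2 − rank ∂_3 = (14 − 13) − 1 = 0, and the invariant factors of ∂_3 are all 1, so H_2 = 0.
  H_3: rank ker ∂_3 − rank ∂_4 = (1 − 1) − 0 = 0, and there is no ∂_4, so H_3 = 0.

(K is a triangulation of the disjoint union of the 3-simplex and the real projective plane RP^2.)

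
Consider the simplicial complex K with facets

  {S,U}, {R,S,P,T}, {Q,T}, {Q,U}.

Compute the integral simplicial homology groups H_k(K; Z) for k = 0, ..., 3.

We work with the vertex ordering P < Q < R < S < T < U. The simplices of K, each written with vertices in increasing order, are:

  0-simplices (6): P, Q, R, S, T, U
  1-simplices (9): PR, PS, PT, QT, QU, RS, RT, ST, SU
  2-simplices (4): PRS, PRT, PST, RST
  3-simplices (1): PRST

so the chain groups are C_0 ≅ Z^6, C_1 ≅ Z^9, C_2 ≅ Z^4, C_3 ≅ Z^1.

∂_1: C_1 → C_0 maps an edge to its endpoints' difference, ∂[p,q] = q − p.
The 6×9 boundary matrix has rank 5 and Smith normal form diag(1,1,1,1,1).

The boundary map ∂_2: C_2 → C_1 sends each 2-simplex [p,q,r] to [q,r] − [p,r] + [p,q]. For instance
  ∂PST = ST − PT + PS,
  ∂RST = ST − RT + RS.
The 9×4 boundary matrix has rank 3 and Smith normal form diag(1,1,1).

The boundary map ∂_3: C_3 → C_2 sends each 3-simplex σ to the alternating sum Σ_i (−1)^i (σ with its i-th vertex removed). For instance
  ∂PRST = RST − PST + PRT − PRS.
The resulting 4×1 matrix has rank 1, and its Smith normal form has invariant factors (1).

Computing H_k = (kernel of ∂_k) / (image of ∂_{k+1}):

  H_0: rank C_0 − rank ∂_1 = 6 − 5 = 1, and the invariant factors of ∂_1 are all 1, so H_0 = Z.
  H_1: rank ker ∂_1 − rank ∂_2 = (9 − 5) − 3 = 1, and the invariant factors of ∂_2 are all 1, so H_1 = Z.
  H_2: rank ker ∂_2 − rank ∂_3 = (4 − 3) − 1 = 0, and the invariant factors of ∂_3 are all 1, so H_2 = 0.
  H_3: rank ker ∂_3 − rank ∂_4 = (1 − 1) − 0 = 0, and there is no ∂_4, so H_3 = 0.

H_0 = Z,  H_1 = Z,  H_2 = 0,  H_3 = 0.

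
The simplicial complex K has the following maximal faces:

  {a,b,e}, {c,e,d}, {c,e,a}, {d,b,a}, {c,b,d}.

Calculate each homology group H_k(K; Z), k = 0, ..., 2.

Order the vertices as a < b < c < d < e. Listing each simplex with vertices in this order, K has dimension 2 with simplices:

  0-simplices (5): a, b, c, d, e
  1-simplices (10): ab, ac, ad, ae, bc, bd, be, cd, ce, de
  2-simplices (5): abd, abe, ace, bcd, cde

giving chain groups C_0 ≅ Z^5, C_1 ≅ Z^10, C_2 ≅ Z^5.

Boundary ∂_1: C_1 → C_0 maps an edge to its endpoints' difference, ∂[p,q] = q − p. For instance
  ∂ad = d − a.
As a 5×10 matrix over Z this has rank 4, with invariant factors (1,1,1,1).

Boundary ∂_2: C_2 → C_1 acts by ∂[p,q,r] = [q,r] − [p,r] + [p,q]. For instance
  ∂abe = be − ae + ab,
  ∂bcd = cd − bd + bc.
The 10×5 boundary matrix has rank 5 and Smith normal form diag(1,1,1,1,1).

Computing H_k = (kernel of ∂_k) / (image of ∂_{k+1}):

  H_0: rank C_0 − rank ∂_1 = 5 − 4 = 1, and the invariant factors of ∂_1 are all 1, so H_0 ≅ Z.
  H_1: rank ker ∂_1 − rank ∂_2 = (10 − 4) − 5 = 1, and the invariant factors of ∂_2 are all 1, so H_1 ≅ Z.
  H_2: rank ker ∂_2 − rank ∂_3 = (5 − 5) − 0 = 0, and there is no ∂_3, so H_2 ≅ 0.

(K is a triangulation of the Möbius band.)

H_0 ≅ Z,  H_1 ≅ Z,  H_2 = 0.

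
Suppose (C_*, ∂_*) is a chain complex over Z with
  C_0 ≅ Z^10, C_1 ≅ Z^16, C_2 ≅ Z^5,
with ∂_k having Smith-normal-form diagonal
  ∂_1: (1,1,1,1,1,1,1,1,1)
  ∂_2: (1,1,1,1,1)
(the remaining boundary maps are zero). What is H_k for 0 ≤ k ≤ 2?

H_0 = Z,  H_1 = Z^2,  H_2 = 0.

H_0: b_0 = 10 − 0 − 9 = 1; torsion from ∂_1 factors > 1: none. So H_0 = Z.
H_1: b_1 = 16 − 9 − 5 = 2; torsion from ∂_2 factors > 1: none. So H_1 = Z^2.
H_2: b_2 = 5 − 5 − 0 = 0; torsion from ∂_3 factors > 1: none. So H_2 = 0.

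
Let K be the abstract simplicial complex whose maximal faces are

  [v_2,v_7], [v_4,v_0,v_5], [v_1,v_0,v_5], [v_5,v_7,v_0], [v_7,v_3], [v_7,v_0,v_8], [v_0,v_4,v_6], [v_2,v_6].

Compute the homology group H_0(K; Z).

H_0 = Z.

We work with the vertex ordering v_0 < v_1 < v_2 < v_3 < v_4 < v_5 < v_6 < v_7 < v_8. The simplices of K, each written with vertices in increasing order, are:

  0-simplices (9): [v_0], [v_1], [v_2], [v_3], [v_4], [v_5], [v_6], [v_7], [v_8]
  1-simplices (14): [v_0,v_1], [v_0,v_4], [v_0,v_5], [v_0,v_6], [v_0,v_7], [v_0,v_8], [v_1,v_5], [v_2,v_6], [v_2,v_7], [v_3,v_7], [v_4,v_5], [v_4,v_6], [v_5,v_7], [v_7,v_8]
  2-simplices (5): [v_0,v_1,v_5], [v_0,v_4,v_5], [v_0,v_4,v_6], [v_0,v_5,v_7], [v_0,v_7,v_8]

giving chain groups C_0 ≅ Z^9, C_1 ≅ Z^14, C_2 ≅ Z^5.

Boundary ∂_1: C_1 → C_0 sends each edge [p,q] (with p < q) to q − p. For instance
  ∂[v_4,v_5] = [v_5] − [v_4].
The 9×14 boundary matrix has rank 8 and Smith normal form diag(1,1,1,1,1,1,1,1).

∂_2: C_2 → C_1 maps a triangle to the signed sum of its edges. For instance
  ∂[v_0,v_1,v_5] = [v_1,v_5] − [v_0,v_5] + [v_0,v_1],
  ∂[v_0,v_4,v_6] = [v_4,v_6] − [v_0,v_6] + [v_0,v_4].
This gives a 14×5 integer matrix of rank 5; reducing to Smith normal form yields diagonal entries (1,1,1,1,1).

Reading off H_k = ker ∂_k / im ∂_{k+1}:

  H_0: rank C_0 − rank ∂_1 = 9 − 8 = 1, and the invariant factors of ∂_1 are all 1, so H_0 = Z.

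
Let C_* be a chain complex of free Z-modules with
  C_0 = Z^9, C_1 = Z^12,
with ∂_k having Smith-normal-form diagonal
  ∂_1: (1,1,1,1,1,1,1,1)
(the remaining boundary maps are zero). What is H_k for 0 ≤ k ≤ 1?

H_0: b_0 = 9 − 0 − 8 = 1; torsion from ∂_1 factors > 1: none. So H_0 = Z.
H_1: b_1 = 12 − 8 − 0 = 4; torsion from ∂_2 factors > 1: none. So H_1 = Z^4.

H_0 = Z,  H_1 = Z^4.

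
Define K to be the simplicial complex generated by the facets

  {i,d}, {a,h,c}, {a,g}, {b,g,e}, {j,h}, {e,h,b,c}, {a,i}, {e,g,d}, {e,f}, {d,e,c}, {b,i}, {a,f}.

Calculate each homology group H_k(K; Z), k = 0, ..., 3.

K has 10 vertices, 20 edges, 8 triangles, 1 3-simplex.
rank ∂_0 = 0, rank ∂_1 = 9 ⇒ b_0 = 10 − 0 − 9 = 1; all invariant factors of ∂_1 are 1 so no torsion. So H_0 = Z.
rank ∂_1 = 9, rank ∂_2 = 7 ⇒ b_1 = 20 − 9 − 7 = 4; all invariant factors of ∂_2 are 1 so no torsion. So H_1 = Z^4.
rank ∂_2 = 7, rank ∂_3 = 1 ⇒ b_2 = 8 − 7 − 1 = 0; all invariant factors of ∂_3 are 1 so no torsion. So H_2 = 0.
rank ∂_3 = 1, rank ∂_4 = 0 ⇒ b_3 = 1 − 1 − 0 = 0. So H_3 = 0.

H_0 ≅ Z,  H_1 ≅ Z^4,  H_2 = 0,  H_3 = 0.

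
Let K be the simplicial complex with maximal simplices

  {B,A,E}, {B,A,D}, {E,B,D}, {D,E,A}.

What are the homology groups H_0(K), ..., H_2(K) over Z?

H_0 ≅ Z,  H_1 = 0,  H_2 ≅ Z.

K has 4 vertices, 6 edges, 4 triangles.
rank ∂_0 = 0, rank ∂_1 = 3 ⇒ b_0 = 4 − 0 − 3 = 1; all invariant factors of ∂_1 are 1 so no torsion. So H_0 = Z.
rank ∂_1 = 3, rank ∂_2 = 3 ⇒ b_1 = 6 − 3 − 3 = 0; all invariant factors of ∂_2 are 1 so no torsion. So H_1 = 0.
rank ∂_2 = 3, rank ∂_3 = 0 ⇒ b_2 = 4 − 3 − 0 = 1. So H_2 = Z.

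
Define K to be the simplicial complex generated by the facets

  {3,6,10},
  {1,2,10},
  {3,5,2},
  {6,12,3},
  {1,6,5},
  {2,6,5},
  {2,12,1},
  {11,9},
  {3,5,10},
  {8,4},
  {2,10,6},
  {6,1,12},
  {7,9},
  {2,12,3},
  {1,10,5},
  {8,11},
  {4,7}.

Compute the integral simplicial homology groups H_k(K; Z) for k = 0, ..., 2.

Order the vertices as 1 < 2 < 3 < 4 < 5 < 6 < 7 < 8 < 9 < 10 < 11 < 12. Listing each simplex with vertices in this order, K has dimension 2 with simplices:

  0-simplices (12): [1], [2], [3], [4], [5], [6], [7], [8], [9], [10], [11], [12]
  1-simplices (23): (23 of them)
  2-simplices (12): [1,2,10], [1,2,12], [1,5,6], [1,5,10], [1,6,12], [2,3,5], [2,3,12], [2,5,6], [2,6,10], [3,5,10], [3,6,10], [3,6,12]

giving chain groups C_0 ≅ Z^12, C_1 ≅ Z^23, C_2 ≅ Z^12.

The boundary map ∂_1: C_1 → C_0 maps an edge to its endpoints' difference, ∂[p,q] = q − p. For instance
  ∂[5,10] = [10] − [5].
As a 12×23 matrix over Z this has rank 10, with invariant factors (1,1,1,1,1,1,1,1,1,1).

Boundary ∂_2: C_2 → C_1 acts by ∂[p,q,r] = [q,r] − [p,r] + [p,q]. For instance
  ∂[2,3,5] = [3,5] − [2,5] + [2,3],
  ∂[2,6,10] = [6,10] − [2,10] + [2,6].
This gives a 23×12 integer matrix of rank 12; reducing to Smith normal form yields diagonal entries (1,1,1,1,1,1,1,1,1,1,1,2).

Computing H_k = (kernel of ∂_k) / (image of ∂_{k+1}):

  H_0: rank C_0 − rank ∂_1 = 12 − 10 = 2, and the invariant factors of ∂_1 are all 1, so H_0 = Z^2.
  H_1: rank ker ∂_1 − rank ∂_2 = (23 − 10) − 12 = 1, and ∂_2 has invariant factor 2 > 1, so H_1 = Z ⊕ Z/2.
  H_2: rank ker ∂_2 − rank ∂_3 = (12 − 12) − 0 = 0, and there is no ∂_3, so H_2 = 0.

H_0 = Z^2,  H_1 = Z ⊕ Z/2,  H_2 = 0.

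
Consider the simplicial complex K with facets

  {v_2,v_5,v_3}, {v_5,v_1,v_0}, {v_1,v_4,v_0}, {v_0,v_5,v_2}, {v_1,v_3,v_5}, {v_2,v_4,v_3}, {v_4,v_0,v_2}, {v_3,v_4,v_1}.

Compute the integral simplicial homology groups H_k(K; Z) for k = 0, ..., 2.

We work with the vertex ordering v_0 < v_1 < v_2 < v_3 < v_4 < v_5. The simplices of K, each written with vertices in increasing order, are:

  0-simplices (6): [v_0], [v_1], [v_2], [v_3], [v_4], [v_5]
  1-simplices (12): [v_0,v_1], [v_0,v_2], [v_0,v_4], [v_0,v_5], [v_1,v_3], [v_1,v_4], [v_1,v_5], [v_2,v_3], [v_2,v_4], [v_2,v_5], [v_3,v_4], [v_3,v_5]
  2-simplices (8): [v_0,v_1,v_4], [v_0,v_1,v_5], [v_0,v_2,v_4], [v_0,v_2,v_5], [v_1,v_3,v_4], [v_1,v_3,v_5], [v_2,v_3,v_4], [v_2,v_3,v_5]

Hence C_0 ≅ Z^6, C_1 ≅ Z^12, C_2 ≅ Z^8.

The boundary map ∂_1: C_1 → C_0 is given by ∂[p,q] = [q] − [p]. For instance
  ∂[v_0,v_2] = [v_2] − [v_0].
The 6×12 boundary matrix has rank 5 and Smith normal form diag(1,1,1,1,1).

∂_2: C_2 → C_1 acts by ∂[p,q,r] = [q,r] − [p,r] + [p,q]. For instance
  ∂[v_0,v_1,v_5] = [v_1,v_5] − [v_0,v_5] + [v_0,v_1],
  ∂[v_0,v_1,v_4] = [v_1,v_4] − [v_0,v_4] + [v_0,v_1].
As a 12×8 matrix over Z this has rank 7, with invariant factors (1,1,1,1,1,1,1).

Computing H_k = (kernel of ∂_k) / (image of ∂_{k+1}):

  H_0: rank C_0 − rank ∂_1 = 6 − 5 = 1, and the invariant factors of ∂_1 are all 1, so H_0 = Z.
  H_1: rank ker ∂_1 − rank ∂_2 = (12 − 5) − 7 = 0, and the invariant factors of ∂_2 are all 1, so H_1 = 0.
  H_2: rank ker ∂_2 − rank ∂_3 = (8 − 7) − 0 = 1, and there is no ∂_3, so H_2 = Z.

As a check, the Euler characteristic is 6 − 12 + 8 = 2, which agrees with 1 − 0 + 1 = 2.

H_0 = Z,  H_1 = 0,  H_2 = Z.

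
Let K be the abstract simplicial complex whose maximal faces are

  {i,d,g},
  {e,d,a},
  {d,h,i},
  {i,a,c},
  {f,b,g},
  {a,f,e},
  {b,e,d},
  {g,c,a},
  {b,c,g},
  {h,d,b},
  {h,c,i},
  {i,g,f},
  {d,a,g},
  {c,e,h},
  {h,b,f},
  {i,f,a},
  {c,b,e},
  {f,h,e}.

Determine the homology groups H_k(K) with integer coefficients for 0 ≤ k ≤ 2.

Take the total order a < b < c < d < e < f < g < h < i on the vertex set. Then K (dimension 2) consists of the simplices:

  0-simplices (9): a, b, c, d, e, f, g, h, i
  1-simplices (27): ac, ad, ae, af, ag, ai, bc, bd, be, bf, bg, bh, ce, cg, ch, ci, de, dg, dh, di, ef, eh, fg, fh, fi, gi, hi
  2-simplices (18): acg, aci, ade, adg, aef, afi, bce, bcg, bde, bdh, bfg, bfh, ceh, chi, dgi, dhi, efh, fgi

so the chain groups are C_0 ≅ Z^9, C_1 ≅ Z^27, C_2 ≅ Z^18.

∂_1: C_1 → C_0 maps an edge to its endpoints' difference, ∂[p,q] = q − p.
The 9×27 boundary matrix has rank 8 and Smith normal form diag(1,1,1,1,1,1,1,1).

The boundary map ∂_2: C_2 → C_1 acts by ∂[p,q,r] = [q,r] − [p,r] + [p,q]. For instance
  ∂ceh = eh − ch + ce,
  ∂bcg = cg − bg + bc.
This gives a 27×18 integer matrix of rank 18; reducing to Smith normal form yields diagonal entries (1,1,1,1,1,1,1,1,1,1,1,1,1,1,1,1,1,2).

Reading off H_k = ker ∂_k / im ∂_{k+1}:

  H_0: rank C_0 − rank ∂_1 = 9 − 8 = 1, and the invariant factors of ∂_1 are all 1, so H_0 ≅ Z.
  H_1: rank ker ∂_1 − rank ∂_2 = (27 − 8) − 18 = 1, and ∂_2 has invariant factor 2 > 1, so H_1 ≅ Z ⊕ Z_2.
  H_2: rank ker ∂_2 − rank ∂_3 = (18 − 18) − 0 = 0, and there is no ∂_3, so H_2 ≅ 0.

H_0 = Z,  H_1 = Z ⊕ Z_2,  H_2 = 0.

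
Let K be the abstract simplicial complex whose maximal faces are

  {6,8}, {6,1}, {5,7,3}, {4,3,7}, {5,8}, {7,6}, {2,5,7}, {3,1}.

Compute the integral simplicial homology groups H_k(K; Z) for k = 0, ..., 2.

We work with the vertex ordering 1 < 2 < 3 < 4 < 5 < 6 < 7 < 8. The simplices of K, each written with vertices in increasing order, are:

  0-simplices (8): [1], [2], [3], [4], [5], [6], [7], [8]
  1-simplices (12): [1,3], [1,6], [2,5], [2,7], [3,4], [3,5], [3,7], [4,7], [5,7], [5,8], [6,7], [6,8]
  2-simplices (3): [2,5,7], [3,4,7], [3,5,7]

giving chain groups C_0 ≅ Z^8, C_1 ≅ Z^12, C_2 ≅ Z^3.

∂_1: C_1 → C_0 maps an edge to its endpoints' difference, ∂[p,q] = q − p. For instance
  ∂[1,3] = [3] − [1].
The 8×12 boundary matrix has rank 7 and Smith normal form diag(1,1,1,1,1,1,1).

∂_2: C_2 → C_1 maps a triangle to the signed sum of its edges. For instance
  ∂[2,5,7] = [5,7] − [2,7] + [2,5],
  ∂[3,5,7] = [5,7] − [3,7] + [3,5].
As a 12×3 matrix over Z this has rank 3, with invariant factors (1,1,1).

Now H_k = ker ∂_k / im ∂_{k+1}, so:

  H_0: rank C_0 − rank ∂_1 = 8 − 7 = 1, and the invariant factors of ∂_1 are all 1, so H_0 = Z.
  H_1: rank ker ∂_1 − rank ∂_2 = (12 − 7) − 3 = 2, and the invariant factors of ∂_2 are all 1, so H_1 = Z^2.
  H_2: rank ker ∂_2 − rank ∂_3 = (3 − 3) − 0 = 0, and there is no ∂_3, so H_2 = 0.

H_0 ≅ Z,  H_1 ≅ Z^2,  H_2 = 0.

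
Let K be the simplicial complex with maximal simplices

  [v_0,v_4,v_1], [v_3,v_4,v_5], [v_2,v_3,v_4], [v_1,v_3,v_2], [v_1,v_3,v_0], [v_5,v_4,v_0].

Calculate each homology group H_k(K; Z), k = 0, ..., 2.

H_0 ≅ Z,  H_1 ≅ Z,  H_2 = 0.

Fix the vertex order v_0 < v_1 < v_2 < v_3 < v_4 < v_5 and write every simplex with vertices in increasing order. Then dim K = 2 and the simplices of K are:

  0-simplices (6): [v_0], [v_1], [v_2], [v_3], [v_4], [v_5]
  1-simplices (12): [v_0,v_1], [v_0,v_3], [v_0,v_4], [v_0,v_5], [v_1,v_2], [v_1,v_3], [v_1,v_4], [v_2,v_3], [v_2,v_4], [v_3,v_4], [v_3,v_5], [v_4,v_5]
  2-simplices (6): [v_0,v_1,v_3], [v_0,v_1,v_4], [v_0,v_4,v_5], [v_1,v_2,v_3], [v_2,v_3,v_4], [v_3,v_4,v_5]

so the chain groups are C_0 ≅ Z^6, C_1 ≅ Z^12, C_2 ≅ Z^6.

∂_1: C_1 → C_0 is given by ∂[p,q] = [q] − [p]. For instance
  ∂[v_0,v_3] = [v_3] − [v_0].
The resulting 6×12 matrix has rank 5, and its Smith normal form has invariant factors (1,1,1,1,1).

The boundary map ∂_2: C_2 → C_1 maps a triangle to the signed sum of its edges. For instance
  ∂[v_1,v_2,v_3] = [v_2,v_3] − [v_1,v_3] + [v_1,v_2],
  ∂[v_2,v_3,v_4] = [v_3,v_4] − [v_2,v_4] + [v_2,v_3].
The resulting 12×6 matrix has rank 6, and its Smith normal form has invariant factors (1,1,1,1,1,1).

Now H_k = ker ∂_k / im ∂_{k+1}, so:

  H_0: rank C_0 − rank ∂_1 = 6 − 5 = 1, and the invariant factors of ∂_1 are all 1, so H_0 ≅ Z.
  H_1: rank ker ∂_1 − rank ∂_2 = (12 − 5) − 6 = 1, and the invariant factors of ∂_2 are all 1, so H_1 ≅ Z.
  H_2: rank ker ∂_2 − rank ∂_3 = (6 − 6) − 0 = 0, and there is no ∂_3, so H_2 ≅ 0.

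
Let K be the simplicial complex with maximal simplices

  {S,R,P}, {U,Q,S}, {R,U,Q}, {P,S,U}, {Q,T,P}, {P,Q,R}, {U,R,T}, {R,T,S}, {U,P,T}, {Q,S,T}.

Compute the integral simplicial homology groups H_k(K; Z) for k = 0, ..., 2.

H_0 ≅ Z,  H_1 ≅ Z/2,  H_2 = 0.

Take the total order P < Q < R < S < T < U on the vertex set. Then K (dimension 2) consists of the simplices:

  0-simplices (6): P, Q, R, S, T, U
  1-simplices (15): PQ, PR, PS, PT, PU, QR, QS, QT, QU, RS, RT, RU, ST, SU, TU
  2-simplices (10): PQR, PQT, PRS, PSU, PTU, QRU, QST, QSU, RST, RTU

Hence C_0 ≅ Z^6, C_1 ≅ Z^15, C_2 ≅ Z^10.

∂_1: C_1 → C_0 sends each edge [p,q] (with p < q) to q − p. For instance
  ∂RS = S − R.
The resulting 6×15 matrix has rank 5, and its Smith normal form has invariant factors (1,1,1,1,1).

Boundary ∂_2: C_2 → C_1 maps a triangle to the signed sum of its edges. For instance
  ∂PQR = QR − PR + PQ,
  ∂PRS = RS − PS + PR.
This gives a 15×10 integer matrix of rank 10; reducing to Smith normal form yields diagonal entries (1,1,1,1,1,1,1,1,1,2).

Now H_k = ker ∂_k / im ∂_{k+1}, so:

  H_0: rank C_0 − rank ∂_1 = 6 − 5 = 1, and the invariant factors of ∂_1 are all 1, so H_0 = Z.
  H_1: rank ker ∂_1 − rank ∂_2 = (15 − 5) − 10 = 0, and ∂_2 has invariant factor 2 > 1, so H_1 = Z/2.
  H_2: rank ker ∂_2 − rank ∂_3 = (10 − 10) − 0 = 0, and there is no ∂_3, so H_2 = 0.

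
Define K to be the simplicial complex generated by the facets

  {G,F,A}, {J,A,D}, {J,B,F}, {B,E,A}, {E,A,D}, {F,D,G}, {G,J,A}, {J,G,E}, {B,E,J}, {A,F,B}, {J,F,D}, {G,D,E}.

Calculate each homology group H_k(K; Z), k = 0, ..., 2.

H_0 ≅ Z,  H_1 ≅ Z/2Z,  H_2 = 0.

Order the vertices as A < B < D < E < F < G < J. Listing each simplex with vertices in this order, K has dimension 2 with simplices:

  0-simplices (7): A, B, D, E, F, G, J
  1-simplices (18): AB, AD, AE, AF, AG, AJ, BE, BF, BJ, DE, DF, DG, DJ, EG, EJ, FG, FJ, GJ
  2-simplices (12): ABE, ABF, ADE, ADJ, AFG, AGJ, BEJ, BFJ, DEG, DFG, DFJ, EGJ

giving chain groups C_0 ≅ Z^7, C_1 ≅ Z^18, C_2 ≅ Z^12.

The boundary map ∂_1: C_1 → C_0 maps an edge to its endpoints' difference, ∂[p,q] = q − p. For instance
  ∂AJ = J − A.
The 7×18 boundary matrix has rank 6 and Smith normal form diag(1,1,1,1,1,1).

The boundary map ∂_2: C_2 → C_1 maps a triangle to the signed sum of its edges. For instance
  ∂DEG = EG − DG + DE,
  ∂ADJ = DJ − AJ + AD.
The 18×12 boundary matrix has rank 12 and Smith normal form diag(1,1,1,1,1,1,1,1,1,1,1,2).

Now H_k = ker ∂_k / im ∂_{k+1}, so:

  H_0: rank C_0 − rank ∂_1 = 7 − 6 = 1, and the invariant factors of ∂_1 are all 1, so H_0 ≅ Z.
  H_1: rank ker ∂_1 − rank ∂_2 = (18 − 6) − 12 = 0, and ∂_2 has invariant factor 2 > 1, so H_1 ≅ Z/2Z.
  H_2: rank ker ∂_2 − rank ∂_3 = (12 − 12) − 0 = 0, and there is no ∂_3, so H_2 ≅ 0.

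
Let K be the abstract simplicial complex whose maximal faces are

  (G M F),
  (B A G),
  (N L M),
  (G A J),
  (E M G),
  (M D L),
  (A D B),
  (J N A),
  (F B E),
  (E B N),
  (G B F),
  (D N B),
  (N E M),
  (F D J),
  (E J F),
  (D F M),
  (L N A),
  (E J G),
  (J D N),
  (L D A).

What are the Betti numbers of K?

b_0 = 1, b_1 = 1, b_2 = 0.

Order the vertices as A < B < D < E < F < G < J < L < M < N. Listing each simplex with vertices in this order, K has dimension 2 with simplices:

  0-simplices (10): A, B, D, E, F, G, J, L, M, N
  1-simplices (30): AB, AD, AG, AJ, AL, AN, BD, BE, BF, BG, BN, DF, DJ, DL, DM, DN, EF, EG, EJ, EM, EN, FG, FJ, FM, GJ, GM, JN, LM, LN, MN
  2-simplices (20): ABD, ABG, ADL, AGJ, AJN, ALN, BDN, BEF, BEN, BFG, DFJ, DFM, DJN, DLM, EFJ, EGJ, EGM, EMN, FGM, LMN

so the chain groups are C_0 ≅ Z^10, C_1 ≅ Z^30, C_2 ≅ Z^20.

Boundary ∂_1: C_1 → C_0 sends each edge [p,q] (with p < q) to q − p. For instance
  ∂AJ = J − A.
The 10×30 boundary matrix has rank 9 and Smith normal form diag(1,1,1,1,1,1,1,1,1).

∂_2: C_2 → C_1 sends each 2-simplex [p,q,r] to [q,r] − [p,r] + [p,q]. For instance
  ∂ADL = DL − AL + AD,
  ∂BEN = EN − BN + BE.
As a 30×20 matrix over Z this has rank 20, with invariant factors (1,1,1,1,1,1,1,1,1,1,1,1,1,1,1,1,1,1,1,2).

Reading off H_k = ker ∂_k / im ∂_{k+1}:

  H_0: rank C_0 − rank ∂_1 = 10 − 9 = 1, and the invariant factors of ∂_1 are all 1, so H_0 ≅ Z.
  H_1: rank ker ∂_1 − rank ∂_2 = (30 − 9) − 20 = 1, and ∂_2 has invariant factor 2 > 1, so H_1 ≅ Z ⊕ Z/2.
  H_2: rank ker ∂_2 − rank ∂_3 = (20 − 20) − 0 = 0, and there is no ∂_3, so H_2 ≅ 0.

As a check, the Euler characteristic is 10 − 30 + 20 = 0, which agrees with 1 − 1 + 0 = 0.
(K is a triangulation of the Klein bottle.)

Hence the Betti numbers are b_0 = 1, b_1 = 1, b_2 = 0.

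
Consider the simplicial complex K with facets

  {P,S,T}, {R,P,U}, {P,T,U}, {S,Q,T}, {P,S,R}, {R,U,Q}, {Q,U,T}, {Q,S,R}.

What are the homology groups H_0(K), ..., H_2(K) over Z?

Take the total order P < Q < R < S < T < U on the vertex set. Then K (dimension 2) consists of the simplices:

  0-simplices (6): P, Q, R, S, T, U
  1-simplices (12): PR, PS, PT, PU, QR, QS, QT, QU, RS, RU, ST, TU
  2-simplices (8): PRS, PRU, PST, PTU, QRS, QRU, QST, QTU

Hence C_0 ≅ Z^6, C_1 ≅ Z^12, C_2 ≅ Z^8.

∂_1: C_1 → C_0 sends each edge [p,q] (with p < q) to q − p. For instance
  ∂PU = U − P.
The 6×12 boundary matrix has rank 5 and Smith normal form diag(1,1,1,1,1).

∂_2: C_2 → C_1 acts by ∂[p,q,r] = [q,r] − [p,r] + [p,q]. For instance
  ∂PST = ST − PT + PS,
  ∂PTU = TU − PU + PT.
As a 12×8 matrix over Z this has rank 7, with invariant factors (1,1,1,1,1,1,1).

Computing H_k = (kernel of ∂_k) / (image of ∂_{k+1}):

  H_0: rank C_0 − rank ∂_1 = 6 − 5 = 1, and the invariant factors of ∂_1 are all 1, so H_0 = Z.
  H_1: rank ker ∂_1 − rank ∂_2 = (12 − 5) − 7 = 0, and the invariant factors of ∂_2 are all 1, so H_1 = 0.
  H_2: rank ker ∂_2 − rank ∂_3 = (8 − 7) − 0 = 1, and there is no ∂_3, so H_2 = Z.

As a check, the Euler characteristic is 6 − 12 + 8 = 2, which agrees with 1 − 0 + 1 = 2.
(K is a triangulation of the 2-sphere S^2.)

H_0 ≅ Z,  H_1 = 0,  H_2 ≅ Z.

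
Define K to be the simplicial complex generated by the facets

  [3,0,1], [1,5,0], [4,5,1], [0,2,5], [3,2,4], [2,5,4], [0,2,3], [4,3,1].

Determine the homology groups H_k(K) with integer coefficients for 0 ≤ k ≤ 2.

H_0 ≅ Z,  H_1 = 0,  H_2 ≅ Z.

We work with the vertex ordering 0 < 1 < 2 < 3 < 4 < 5. The simplices of K, each written with vertices in increasing order, are:

  0-simplices (6): [0], [1], [2], [3], [4], [5]
  1-simplices (12): [0,1], [0,2], [0,3], [0,5], [1,3], [1,4], [1,5], [2,3], [2,4], [2,5], [3,4], [4,5]
  2-simplices (8): [0,1,3], [0,1,5], [0,2,3], [0,2,5], [1,3,4], [1,4,5], [2,3,4], [2,4,5]

giving chain groups C_0 ≅ Z^6, C_1 ≅ Z^12, C_2 ≅ Z^8.

The boundary map ∂_1: C_1 → C_0 maps an edge to its endpoints' difference, ∂[p,q] = q − p. For instance
  ∂[1,4] = [4] − [1].
This gives a 6×12 integer matrix of rank 5; reducing to Smith normal form yields diagonal entries (1,1,1,1,1).

The boundary map ∂_2: C_2 → C_1 sends each 2-simplex [p,q,r] to [q,r] − [p,r] + [p,q]. For instance
  ∂[1,3,4] = [3,4] − [1,4] + [1,3],
  ∂[2,3,4] = [3,4] − [2,4] + [2,3].
The 12×8 boundary matrix has rank 7 and Smith normal form diag(1,1,1,1,1,1,1).

Now H_k = ker ∂_k / im ∂_{k+1}, so:

  H_0: rank C_0 − rank ∂_1 = 6 − 5 = 1, and the invariant factors of ∂_1 are all 1, so H_0 = Z.
  H_1: rank ker ∂_1 − rank ∂_2 = (12 − 5) − 7 = 0, and the invariant factors of ∂_2 are all 1, so H_1 = 0.
  H_2: rank ker ∂_2 − rank ∂_3 = (8 − 7) − 0 = 1, and there is no ∂_3, so H_2 = Z.

As a check, the Euler characteristic is 6 − 12 + 8 = 2, which agrees with 1 − 0 + 1 = 2.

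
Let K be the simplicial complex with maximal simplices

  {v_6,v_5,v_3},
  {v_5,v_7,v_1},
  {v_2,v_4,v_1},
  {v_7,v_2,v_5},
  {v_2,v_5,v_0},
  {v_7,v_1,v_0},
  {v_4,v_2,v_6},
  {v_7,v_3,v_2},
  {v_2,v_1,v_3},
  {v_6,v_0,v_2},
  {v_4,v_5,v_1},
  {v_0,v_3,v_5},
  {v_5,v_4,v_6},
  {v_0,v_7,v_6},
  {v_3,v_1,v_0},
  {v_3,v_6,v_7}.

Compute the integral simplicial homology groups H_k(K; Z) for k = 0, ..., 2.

H_0 ≅ Z,  H_1 ≅ Z^2,  H_2 ≅ Z.

Fix the vertex order v_0 < v_1 < v_2 < v_3 < v_4 < v_5 < v_6 < v_7 and write every simplex with vertices in increasing order. Then dim K = 2 and the simplices of K are:

  0-simplices (8): [v_0], [v_1], [v_2], [v_3], [v_4], [v_5], [v_6], [v_7]
  1-simplices (24): (24 of them)
  2-simplices (16): (16 of them)

Hence C_0 ≅ Z^8, C_1 ≅ Z^24, C_2 ≅ Z^16.

The boundary map ∂_1: C_1 → C_0 maps an edge to its endpoints' difference, ∂[p,q] = q − p.
This gives a 8×24 integer matrix of rank 7; reducing to Smith normal form yields diagonal entries (1,1,1,1,1,1,1).

∂_2: C_2 → C_1 sends each 2-simplex [p,q,r] to [q,r] − [p,r] + [p,q]. For instance
  ∂[v_0,v_3,v_5] = [v_3,v_5] − [v_0,v_5] + [v_0,v_3],
  ∂[v_1,v_4,v_5] = [v_4,v_5] − [v_1,v_5] + [v_1,v_4].
As a 24×16 matrix over Z this has rank 15, with invariant factors (1,1,1,1,1,1,1,1,1,1,1,1,1,1,1).

Reading off H_k = ker ∂_k / im ∂_{k+1}:

  H_0: rank C_0 − rank ∂_1 = 8 − 7 = 1, and the invariant factors of ∂_1 are all 1, so H_0 ≅ Z.
  H_1: rank ker ∂_1 − rank ∂_2 = (24 − 7) − 15 = 2, and the invariant factors of ∂_2 are all 1, so H_1 ≅ Z^2.
  H_2: rank ker ∂_2 − rank ∂_3 = (16 − 15) − 0 = 1, and there is no ∂_3, so H_2 ≅ Z.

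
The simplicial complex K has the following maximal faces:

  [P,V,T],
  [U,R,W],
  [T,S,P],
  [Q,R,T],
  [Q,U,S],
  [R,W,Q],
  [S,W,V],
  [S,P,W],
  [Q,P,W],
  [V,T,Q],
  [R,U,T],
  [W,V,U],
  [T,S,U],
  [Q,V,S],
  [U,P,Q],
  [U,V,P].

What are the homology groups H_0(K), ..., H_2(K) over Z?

Fix the vertex order P < Q < R < S < T < U < V < W and write every simplex with vertices in increasing order. Then dim K = 2 and the simplices of K are:

  0-simplices (8): P, Q, R, S, T, U, V, W
  1-simplices (24): PQ, PS, PT, PU, PV, PW, QR, QS, QT, QU, QV, QW, RT, RU, RW, ST, SU, SV, SW, TU, TV, UV, UW, VW
  2-simplices (16): PQU, PQW, PST, PSW, PTV, PUV, QRT, QRW, QSU, QSV, QTV, RTU, RUW, STU, SVW, UVW

Hence C_0 ≅ Z^8, C_1 ≅ Z^24, C_2 ≅ Z^16.

Boundary ∂_1: C_1 → C_0 maps an edge to its endpoints' difference, ∂[p,q] = q − p.
As a 8×24 matrix over Z this has rank 7, with invariant factors (1,1,1,1,1,1,1).

∂_2: C_2 → C_1 maps a triangle to the signed sum of its edges. For instance
  ∂RUW = UW − RW + RU,
  ∂PST = ST − PT + PS.
The resulting 24×16 matrix has rank 15, and its Smith normal form has invariant factors (1,1,1,1,1,1,1,1,1,1,1,1,1,1,1).

From H_k ≅ ker(∂_k) / im(∂_{k+1}) we obtain:

  H_0: rank C_0 − rank ∂_1 = 8 − 7 = 1, and the invariant factors of ∂_1 are all 1, so H_0 ≅ Z.
  H_1: rank ker ∂_1 − rank ∂_2 = (24 − 7) − 15 = 2, and the invariant factors of ∂_2 are all 1, so H_1 ≅ Z^2.
  H_2: rank ker ∂_2 − rank ∂_3 = (16 − 15) − 0 = 1, and there is no ∂_3, so H_2 ≅ Z.

As a check, the Euler characteristic is 8 − 24 + 16 = 0, which agrees with 1 − 2 + 1 = 0.

H_0 ≅ Z,  H_1 ≅ Z^2,  H_2 ≅ Z.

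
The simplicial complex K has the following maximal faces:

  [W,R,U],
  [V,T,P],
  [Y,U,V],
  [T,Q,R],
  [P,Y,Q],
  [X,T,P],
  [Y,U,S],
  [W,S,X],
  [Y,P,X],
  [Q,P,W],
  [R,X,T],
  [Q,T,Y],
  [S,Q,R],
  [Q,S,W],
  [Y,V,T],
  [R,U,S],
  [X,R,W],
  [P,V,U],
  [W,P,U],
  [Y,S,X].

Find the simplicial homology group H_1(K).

H_1 ≅ Z ⊕ Z/2Z.

We work with the vertex ordering P < Q < R < S < T < U < V < W < X < Y. The simplices of K, each written with vertices in increasing order, are:

  0-simplices (10): P, Q, R, S, T, U, V, W, X, Y
  1-simplices (30): PQ, PT, PU, PV, PW, PX, PY, QR, QS, QT, QW, QY, RS, RT, RU, RW, RX, SU, SW, SX, SY, TV, TX, TY, UV, UW, UY, VY, WX, XY
  2-simplices (20): PQW, PQY, PTV, PTX, PUV, PUW, PXY, QRS, QRT, QSW, QTY, RSU, RTX, RUW, RWX, SUY, SWX, SXY, TVY, UVY

giving chain groups C_0 ≅ Z^10, C_1 ≅ Z^30, C_2 ≅ Z^20.

Boundary ∂_1: C_1 → C_0 is given by ∂[p,q] = [q] − [p]. For instance
  ∂PQ = Q − P.
This gives a 10×30 integer matrix of rank 9; reducing to Smith normal form yields diagonal entries (1,1,1,1,1,1,1,1,1).

The boundary map ∂_2: C_2 → C_1 maps a triangle to the signed sum of its edges. For instance
  ∂PQY = QY − PY + PQ,
  ∂PTV = TV − PV + PT.
As a 30×20 matrix over Z this has rank 20, with invariant factors (1,1,1,1,1,1,1,1,1,1,1,1,1,1,1,1,1,1,1,2).

Now H_k = ker ∂_k / im ∂_{k+1}, so:

  H_1: rank ker ∂_1 − rank ∂_2 = (30 − 9) − 20 = 1, and ∂_2 has invariant factor 2 > 1, so H_1 ≅ Z ⊕ Z/2Z.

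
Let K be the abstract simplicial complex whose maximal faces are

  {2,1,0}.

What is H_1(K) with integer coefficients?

H_1 = 0.

Take the total order 0 < 1 < 2 on the vertex set. Then K (dimension 2) consists of the simplices:

  0-simplices (3): [0], [1], [2]
  1-simplices (3): [0,1], [0,2], [1,2]
  2-simplices (1): [0,1,2]

so the chain groups are C_0 ≅ Z^3, C_1 ≅ Z^3, C_2 ≅ Z^1.

∂_1: C_1 → C_0 sends each edge [p,q] (with p < q) to q − p.
This gives a 3×3 integer matrix of rank 2; reducing to Smith normal form yields diagonal entries (1,1).

∂_2: C_2 → C_1 sends each 2-simplex [p,q,r] to [q,r] − [p,r] + [p,q]. For instance
  ∂[0,1,2] = [1,2] − [0,2] + [0,1].
The 3×1 boundary matrix has rank 1 and Smith normal form diag(1).

Reading off H_k = ker ∂_k / im ∂_{k+1}:

  H_1: rank ker ∂_1 − rank ∂_2 = (3 − 2) − 1 = 0, and the invariant factors of ∂_2 are all 1, so H_1 ≅ 0.

(K is a triangulation of the 2-simplex.)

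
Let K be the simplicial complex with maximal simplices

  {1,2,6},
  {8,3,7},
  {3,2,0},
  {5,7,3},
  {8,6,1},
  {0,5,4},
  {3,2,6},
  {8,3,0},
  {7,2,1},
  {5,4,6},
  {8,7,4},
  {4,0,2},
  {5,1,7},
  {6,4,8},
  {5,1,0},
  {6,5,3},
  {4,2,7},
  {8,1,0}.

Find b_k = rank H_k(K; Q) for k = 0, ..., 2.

Fix the vertex order 0 < 1 < 2 < 3 < 4 < 5 < 6 < 7 < 8 and write every simplex with vertices in increasing order. Then dim K = 2 and the simplices of K are:

  0-simplices (9): [0], [1], [2], [3], [4], [5], [6], [7], [8]
  1-simplices (27): (27 of them)
  2-simplices (18): [0,1,5], [0,1,8], [0,2,3], [0,2,4], [0,3,8], [0,4,5], [1,2,6], [1,2,7], [1,5,7], [1,6,8], [2,3,6], [2,4,7], [3,5,6], [3,5,7], [3,7,8], [4,5,6], [4,6,8], [4,7,8]

so the chain groups are C_0 ≅ Z^9, C_1 ≅ Z^27, C_2 ≅ Z^18.

Boundary ∂_1: C_1 → C_0 is given by ∂[p,q] = [q] − [p].
As a 9×27 matrix over Z this has rank 8, with invariant factors (1,1,1,1,1,1,1,1).

∂_2: C_2 → C_1 sends each 2-simplex [p,q,r] to [q,r] − [p,r] + [p,q]. For instance
  ∂[4,6,8] = [6,8] − [4,8] + [4,6],
  ∂[1,5,7] = [5,7] − [1,7] + [1,5].
This gives a 27×18 integer matrix of rank 17; reducing to Smith normal form yields diagonal entries (1,1,1,1,1,1,1,1,1,1,1,1,1,1,1,1,1).

Reading off H_k = ker ∂_k / im ∂_{k+1}:

  H_0: rank C_0 − rank ∂_1 = 9 − 8 = 1, and the invariant factors of ∂_1 are all 1, so H_0 = Z.
  H_1: rank ker ∂_1 − rank ∂_2 = (27 − 8) − 17 = 2, and the invariant factors of ∂_2 are all 1, so H_1 = Z^2.
  H_2: rank ker ∂_2 − rank ∂_3 = (18 − 17) − 0 = 1, and there is no ∂_3, so H_2 = Z.

Hence the Betti numbers are b_0 = 1, b_1 = 2, b_2 = 1.

b_0 = 1, b_1 = 2, b_2 = 1.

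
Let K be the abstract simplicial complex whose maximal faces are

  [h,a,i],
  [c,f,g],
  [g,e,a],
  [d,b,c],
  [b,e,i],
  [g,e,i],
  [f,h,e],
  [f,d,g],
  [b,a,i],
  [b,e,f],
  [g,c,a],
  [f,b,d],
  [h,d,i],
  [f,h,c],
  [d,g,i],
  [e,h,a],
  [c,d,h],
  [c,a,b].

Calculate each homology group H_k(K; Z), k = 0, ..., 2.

Fix the vertex order a < b < c < d < e < f < g < h < i and write every simplex with vertices in increasing order. Then dim K = 2 and the simplices of K are:

  0-simplices (9): a, b, c, d, e, f, g, h, i
  1-simplices (27): ab, ac, ae, ag, ah, ai, bc, bd, be, bf, bi, cd, cf, cg, ch, df, dg, dh, di, ef, eg, eh, ei, fg, fh, gi, hi
  2-simplices (18): abc, abi, acg, aeg, aeh, ahi, bcd, bdf, bef, bei, cdh, cfg, cfh, dfg, dgi, dhi, efh, egi

Hence C_0 ≅ Z^9, C_1 ≅ Z^27, C_2 ≅ Z^18.

∂_1: C_1 → C_0 is given by ∂[p,q] = [q] − [p].
This gives a 9×27 integer matrix of rank 8; reducing to Smith normal form yields diagonal entries (1,1,1,1,1,1,1,1).

∂_2: C_2 → C_1 sends each 2-simplex [p,q,r] to [q,r] − [p,r] + [p,q]. For instance
  ∂bei = ei − bi + be,
  ∂bef = ef − bf + be.
As a 27×18 matrix over Z this has rank 18, with invariant factors (1,1,1,1,1,1,1,1,1,1,1,1,1,1,1,1,1,2).

Computing H_k = (kernel of ∂_k) / (image of ∂_{k+1}):

  H_0: rank C_0 − rank ∂_1 = 9 − 8 = 1, and the invariant factors of ∂_1 are all 1, so H_0 = Z.
  H_1: rank ker ∂_1 − rank ∂_2 = (27 − 8) − 18 = 1, and ∂_2 has invariant factor 2 > 1, so H_1 = Z ⊕ Z/2Z.
  H_2: rank ker ∂_2 − rank ∂_3 = (18 − 18) − 0 = 0, and there is no ∂_3, so H_2 = 0.

(K is a triangulation of the Klein bottle.)

H_0 ≅ Z,  H_1 ≅ Z ⊕ Z/2Z,  H_2 = 0.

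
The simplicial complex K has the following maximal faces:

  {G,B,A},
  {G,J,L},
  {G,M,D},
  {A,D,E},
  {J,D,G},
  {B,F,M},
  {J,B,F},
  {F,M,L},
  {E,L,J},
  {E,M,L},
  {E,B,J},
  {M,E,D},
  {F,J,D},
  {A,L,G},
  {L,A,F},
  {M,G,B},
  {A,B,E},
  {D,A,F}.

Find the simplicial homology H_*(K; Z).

H_0 ≅ Z,  H_1 ≅ Z^2,  H_2 ≅ Z.

K has 9 vertices, 27 edges, 18 triangles.
rank ∂_0 = 0, rank ∂_1 = 8 ⇒ b_0 = 9 − 0 − 8 = 1; all invariant factors of ∂_1 are 1 so no torsion. So H_0 = Z.
rank ∂_1 = 8, rank ∂_2 = 17 ⇒ b_1 = 27 − 8 − 17 = 2; all invariant factors of ∂_2 are 1 so no torsion. So H_1 = Z^2.
rank ∂_2 = 17, rank ∂_3 = 0 ⇒ b_2 = 18 − 17 − 0 = 1. So H_2 = Z.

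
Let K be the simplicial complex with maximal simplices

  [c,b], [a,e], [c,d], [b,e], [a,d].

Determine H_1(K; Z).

Fix the vertex order a < b < c < d < e and write every simplex with vertices in increasing order. Then dim K = 1 and the simplices of K are:

  0-simplices (5): a, b, c, d, e
  1-simplices (5): ad, ae, bc, be, cd

Hence C_0 ≅ Z^5, C_1 ≅ Z^5.

∂_1: C_1 → C_0 sends each edge [p,q] (with p < q) to q − p.
The resulting 5×5 matrix has rank 4, and its Smith normal form has invariant factors (1,1,1,1).

From H_k ≅ ker(∂_k) / im(∂_{k+1}) we obtain:

  H_1: rank ker ∂_1 − rank ∂_2 = (5 − 4) − 0 = 1, and there is no ∂_2, so H_1 ≅ Z.

H_1 ≅ Z.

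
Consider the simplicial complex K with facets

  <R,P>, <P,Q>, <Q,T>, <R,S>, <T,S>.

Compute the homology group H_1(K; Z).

H_1 = Z.

Take the total order P < Q < R < S < T on the vertex set. Then K (dimension 1) consists of the simplices:

  0-simplices (5): P, Q, R, S, T
  1-simplices (5): PQ, PR, QT, RS, ST

giving chain groups C_0 ≅ Z^5, C_1 ≅ Z^5.

Boundary ∂_1: C_1 → C_0 sends each edge [p,q] (with p < q) to q − p.
The 5×5 boundary matrix has rank 4 and Smith normal form diag(1,1,1,1).

Now H_k = ker ∂_k / im ∂_{k+1}, so:

  H_1: rank ker ∂_1 − rank ∂_2 = (5 − 4) − 0 = 1, and there is no ∂_2, so H_1 ≅ Z.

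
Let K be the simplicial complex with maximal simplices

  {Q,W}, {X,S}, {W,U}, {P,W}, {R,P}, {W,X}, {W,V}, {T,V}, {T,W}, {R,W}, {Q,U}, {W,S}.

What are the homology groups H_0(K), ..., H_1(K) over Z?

Fix the vertex order P < Q < R < S < T < U < V < W < X and write every simplex with vertices in increasing order. Then dim K = 1 and the simplices of K are:

  0-simplices (9): P, Q, R, S, T, U, V, W, X
  1-simplices (12): PR, PW, QU, QW, RW, SW, SX, TV, TW, UW, VW, WX

giving chain groups C_0 ≅ Z^9, C_1 ≅ Z^12.

The boundary map ∂_1: C_1 → C_0 sends each edge [p,q] (with p < q) to q − p. For instance
  ∂QW = W − Q.
The 9×12 boundary matrix has rank 8 and Smith normal form diag(1,1,1,1,1,1,1,1).

From H_k ≅ ker(∂_k) / im(∂_{k+1}) we obtain:

  H_0: rank C_0 − rank ∂_1 = 9 − 8 = 1, and the invariant factors of ∂_1 are all 1, so H_0 ≅ Z.
  H_1: rank ker ∂_1 − rank ∂_2 = (12 − 8) − 0 = 4, and there is no ∂_2, so H_1 ≅ Z^4.

(K is a triangulation of a wedge of 4 circles.)

H_0 ≅ Z,  H_1 ≅ Z^4.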